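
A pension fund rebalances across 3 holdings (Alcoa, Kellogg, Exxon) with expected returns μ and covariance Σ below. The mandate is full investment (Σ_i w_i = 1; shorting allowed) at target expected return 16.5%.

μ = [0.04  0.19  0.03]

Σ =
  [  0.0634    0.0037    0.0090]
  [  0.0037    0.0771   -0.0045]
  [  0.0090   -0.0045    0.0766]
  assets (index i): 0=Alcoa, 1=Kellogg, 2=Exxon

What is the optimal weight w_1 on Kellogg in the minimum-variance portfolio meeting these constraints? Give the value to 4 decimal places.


0.8398

g=Σ⁻¹μ = [0.4173  2.4728  0.4879]
h=Σ⁻¹𝟙 = [13.2706  13.0490  12.2622]
a=μᵀg=0.501158  b=𝟙ᵀg=3.378003  c=𝟙ᵀh=38.581855  D=ac−b²=7.924707
λ₁=(c·0.165−b)/D = (38.581855·0.165−3.378003)/7.924707 = 0.377049
λ₂=(a−b·0.165)/D = (0.501158−3.378003·0.165)/7.924707 = -0.007093
w* = 0.377049·g + -0.007093·h:
  w_0 = 0.377049·0.4173 + -0.007093·13.2706 = 0.0632  (Alcoa)
  w_1 = 0.377049·2.4728 + -0.007093·13.0490 = 0.8398  (Kellogg)
  w_2 = 0.377049·0.4879 + -0.007093·12.2622 = 0.0970  (Exxon)
Σw_i=1.0000  μᵀw=0.1650
σ²=wᵀΣw=λ₁·μ_p+λ₂ = 0.377049·0.165 + -0.007093 = 0.055120 ≈ 0.0551


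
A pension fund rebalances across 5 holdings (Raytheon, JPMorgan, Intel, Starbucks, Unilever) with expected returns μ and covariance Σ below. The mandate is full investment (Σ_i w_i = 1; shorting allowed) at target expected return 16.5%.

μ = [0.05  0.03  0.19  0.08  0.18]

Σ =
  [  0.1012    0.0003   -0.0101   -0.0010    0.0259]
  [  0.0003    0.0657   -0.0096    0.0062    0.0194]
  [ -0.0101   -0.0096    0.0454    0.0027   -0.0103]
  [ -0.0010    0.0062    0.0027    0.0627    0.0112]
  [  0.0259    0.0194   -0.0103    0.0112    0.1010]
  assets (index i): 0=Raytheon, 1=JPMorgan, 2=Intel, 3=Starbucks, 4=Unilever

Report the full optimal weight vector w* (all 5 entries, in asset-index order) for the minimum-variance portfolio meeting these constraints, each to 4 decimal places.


0.0486  0.0480  0.5835  0.0732  0.2467

x=Σ⁻¹μ = [0.4725  0.5090  4.8067  0.6727  1.9788]
y=Σ⁻¹𝟙 = [11.4414  16.6078  28.5596  12.3082  5.3246]
a=μᵀx=1.362174  b=𝟙ᵀx=8.439714  c=𝟙ᵀy=74.241604  D=ac−b²=29.901184
λ₁=(c·0.165−b)/D = (74.241604·0.165−8.439714)/29.901184 = 0.127425
λ₂=(a−b·0.165)/D = (1.362174−8.439714·0.165)/29.901184 = -0.001016
w* = 0.127425·x + -0.001016·y:
  w_0 = 0.127425·0.4725 + -0.001016·11.4414 = 0.0486  (Raytheon)
  w_1 = 0.127425·0.5090 + -0.001016·16.6078 = 0.0480  (JPMorgan)
  w_2 = 0.127425·4.8067 + -0.001016·28.5596 = 0.5835  (Intel)
  w_3 = 0.127425·0.6727 + -0.001016·12.3082 = 0.0732  (Starbucks)
  w_4 = 0.127425·1.9788 + -0.001016·5.3246 = 0.2467  (Unilever)
Σw_i=1.0000  μᵀw=0.1650
σ²=wᵀΣw=λ₁·μ_p+λ₂ = 0.127425·0.165 + -0.001016 = 0.020009 ≈ 0.0200


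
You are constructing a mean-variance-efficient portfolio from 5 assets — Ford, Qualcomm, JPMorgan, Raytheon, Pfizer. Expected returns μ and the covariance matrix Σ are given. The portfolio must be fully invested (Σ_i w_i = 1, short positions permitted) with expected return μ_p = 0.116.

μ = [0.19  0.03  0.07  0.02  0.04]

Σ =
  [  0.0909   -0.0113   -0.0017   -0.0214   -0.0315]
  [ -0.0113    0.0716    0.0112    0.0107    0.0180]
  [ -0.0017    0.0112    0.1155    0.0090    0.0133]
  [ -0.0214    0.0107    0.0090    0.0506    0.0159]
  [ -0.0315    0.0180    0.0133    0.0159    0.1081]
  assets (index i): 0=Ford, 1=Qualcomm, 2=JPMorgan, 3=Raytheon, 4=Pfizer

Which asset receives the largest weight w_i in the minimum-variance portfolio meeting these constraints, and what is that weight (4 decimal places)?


Ford (0.5196)

g=Σ⁻¹μ = [2.7130  0.3946  0.4200  1.1079  0.8802]
h=Σ⁻¹𝟙 = [21.0707  10.7087  5.0644  22.4672  9.6798]
a=μᵀg=0.614073  b=𝟙ᵀg=5.515745  c=𝟙ᵀh=68.990863  D=ac−b²=11.942009
λ₁=(c·0.116−b)/D = (68.990863·0.116−5.515745)/11.942009 = 0.208273
λ₂=(a−b·0.116)/D = (0.614073−5.515745·0.116)/11.942009 = -0.002157
w* = 0.208273·g + -0.002157·h:
  w_0 = 0.208273·2.7130 + -0.002157·21.0707 = 0.5196  (Ford)
  w_1 = 0.208273·0.3946 + -0.002157·10.7087 = 0.0591  (Qualcomm)
  w_2 = 0.208273·0.4200 + -0.002157·5.0644 = 0.0766  (JPMorgan)
  w_3 = 0.208273·1.1079 + -0.002157·22.4672 = 0.1823  (Raytheon)
  w_4 = 0.208273·0.8802 + -0.002157·9.6798 = 0.1625  (Pfizer)
Σw_i=1.0000  μᵀw=0.1160
σ²=wᵀΣw=λ₁·μ_p+λ₂ = 0.208273·0.116 + -0.002157 = 0.022003 ≈ 0.0220


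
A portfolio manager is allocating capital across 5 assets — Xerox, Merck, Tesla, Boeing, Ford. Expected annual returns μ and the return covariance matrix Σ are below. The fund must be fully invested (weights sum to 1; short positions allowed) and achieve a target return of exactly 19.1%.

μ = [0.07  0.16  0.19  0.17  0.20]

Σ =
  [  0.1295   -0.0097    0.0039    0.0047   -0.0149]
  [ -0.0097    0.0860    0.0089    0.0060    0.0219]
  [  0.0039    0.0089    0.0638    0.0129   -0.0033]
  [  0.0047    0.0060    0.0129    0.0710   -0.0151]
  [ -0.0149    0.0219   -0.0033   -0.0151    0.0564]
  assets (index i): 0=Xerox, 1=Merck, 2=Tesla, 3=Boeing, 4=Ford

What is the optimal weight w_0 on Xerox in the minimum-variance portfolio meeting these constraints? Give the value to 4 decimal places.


u=Σ⁻¹μ = [0.9118  0.3442  2.5413  2.8119  4.5548]
v=Σ⁻¹𝟙 = [9.8121  4.3257  12.4931  15.8208  23.6097]
a=μᵀu=1.990749  b=𝟙ᵀu=11.164117  c=𝟙ᵀv=66.061344  D=ac−b²=6.874046
λ₁=(c·0.191−b)/D = (66.061344·0.191−11.164117)/6.874046 = 0.211462
λ₂=(a−b·0.191)/D = (1.990749−11.164117·0.191)/6.874046 = -0.020599
w* = 0.211462·u + -0.020599·v:
  w_0 = 0.211462·0.9118 + -0.020599·9.8121 = -0.0093  (Xerox)
  w_1 = 0.211462·0.3442 + -0.020599·4.3257 = -0.0163  (Merck)
  w_2 = 0.211462·2.5413 + -0.020599·12.4931 = 0.2801  (Tesla)
  w_3 = 0.211462·2.8119 + -0.020599·15.8208 = 0.2687  (Boeing)
  w_4 = 0.211462·4.5548 + -0.020599·23.6097 = 0.4768  (Ford)
Σw_i=1.0000  μᵀw=0.1910
σ²=wᵀΣw=λ₁·μ_p+λ₂ = 0.211462·0.191 + -0.020599 = 0.019790 ≈ 0.0198

-0.0093


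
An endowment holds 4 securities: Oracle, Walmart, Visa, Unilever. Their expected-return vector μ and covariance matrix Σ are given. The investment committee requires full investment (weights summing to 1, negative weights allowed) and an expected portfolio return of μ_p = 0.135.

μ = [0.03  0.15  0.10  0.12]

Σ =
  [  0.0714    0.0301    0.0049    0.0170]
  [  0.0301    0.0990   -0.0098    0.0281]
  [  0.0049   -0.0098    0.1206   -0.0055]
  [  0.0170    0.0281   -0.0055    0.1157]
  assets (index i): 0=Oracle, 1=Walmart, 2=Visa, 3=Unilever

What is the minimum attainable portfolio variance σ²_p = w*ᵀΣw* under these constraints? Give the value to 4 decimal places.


0.0447

g=Σ⁻¹μ = [-0.4848  1.5405  1.0097  0.7823]
h=Σ⁻¹𝟙 = [9.2424  6.4104  8.7174  6.1425]
a=μᵀg=0.411372  b=𝟙ᵀg=2.847675  c=𝟙ᵀh=30.512748  D=ac−b²=4.442823
λ₁=(c·0.135−b)/D = (30.512748·0.135−2.847675)/4.442823 = 0.286202
λ₂=(a−b·0.135)/D = (0.411372−2.847675·0.135)/4.442823 = 0.006063
w* = 0.286202·g + 0.006063·h:
  w_0 = 0.286202·-0.4848 + 0.006063·9.2424 = -0.0827  (Oracle)
  w_1 = 0.286202·1.5405 + 0.006063·6.4104 = 0.4797  (Walmart)
  w_2 = 0.286202·1.0097 + 0.006063·8.7174 = 0.3418  (Visa)
  w_3 = 0.286202·0.7823 + 0.006063·6.1425 = 0.2611  (Unilever)
Σw_i=1.0000  μᵀw=0.1350
σ²=wᵀΣw=λ₁·μ_p+λ₂ = 0.286202·0.135 + 0.006063 = 0.044700 ≈ 0.0447


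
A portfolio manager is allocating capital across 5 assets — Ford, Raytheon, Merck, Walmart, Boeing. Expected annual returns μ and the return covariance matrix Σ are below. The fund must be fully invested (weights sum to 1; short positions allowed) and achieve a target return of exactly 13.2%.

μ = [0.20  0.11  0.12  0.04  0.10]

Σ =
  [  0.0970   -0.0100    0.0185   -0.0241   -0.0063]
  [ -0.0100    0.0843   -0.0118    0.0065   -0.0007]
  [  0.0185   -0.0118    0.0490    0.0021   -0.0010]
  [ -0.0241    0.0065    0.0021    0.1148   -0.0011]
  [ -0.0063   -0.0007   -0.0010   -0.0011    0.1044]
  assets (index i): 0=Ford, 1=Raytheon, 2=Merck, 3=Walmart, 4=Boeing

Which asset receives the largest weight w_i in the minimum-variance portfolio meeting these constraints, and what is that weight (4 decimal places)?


x=Σ⁻¹μ = [2.0851  1.8036  2.0909  0.6565  1.1227]
y=Σ⁻¹𝟙 = [11.3122  15.2686  19.6046  9.9645  10.6563]
a=μᵀx=1.004842  b=𝟙ᵀx=7.758752  c=𝟙ᵀy=66.806286  D=ac−b²=6.931489
λ₁=(c·0.132−b)/D = (66.806286·0.132−7.758752)/6.931489 = 0.152879
λ₂=(a−b·0.132)/D = (1.004842−7.758752·0.132)/6.931489 = -0.002786
w* = 0.152879·x + -0.002786·y:
  w_0 = 0.152879·2.0851 + -0.002786·11.3122 = 0.2872  (Ford)
  w_1 = 0.152879·1.8036 + -0.002786·15.2686 = 0.2332  (Raytheon)
  w_2 = 0.152879·2.0909 + -0.002786·19.6046 = 0.2650  (Merck)
  w_3 = 0.152879·0.6565 + -0.002786·9.9645 = 0.0726  (Walmart)
  w_4 = 0.152879·1.1227 + -0.002786·10.6563 = 0.1419  (Boeing)
Σw_i=1.0000  μᵀw=0.1320
σ²=wᵀΣw=λ₁·μ_p+λ₂ = 0.152879·0.132 + -0.002786 = 0.017394 ≈ 0.0174

Ford (0.2872)


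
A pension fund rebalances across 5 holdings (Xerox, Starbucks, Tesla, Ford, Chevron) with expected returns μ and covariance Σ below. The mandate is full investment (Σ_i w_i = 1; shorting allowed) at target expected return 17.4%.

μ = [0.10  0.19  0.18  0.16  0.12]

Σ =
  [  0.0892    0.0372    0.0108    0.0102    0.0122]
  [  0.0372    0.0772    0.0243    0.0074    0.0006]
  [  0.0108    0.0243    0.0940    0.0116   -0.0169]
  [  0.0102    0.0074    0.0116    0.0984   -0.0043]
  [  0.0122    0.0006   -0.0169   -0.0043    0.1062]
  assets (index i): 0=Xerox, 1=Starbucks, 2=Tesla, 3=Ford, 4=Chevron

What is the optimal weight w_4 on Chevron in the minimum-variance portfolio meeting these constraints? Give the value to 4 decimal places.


u=Σ⁻¹μ = [-0.2325  1.9485  1.5265  1.3868  1.4447]
v=Σ⁻¹𝟙 = [4.8161  6.8446  9.1738  8.5317  10.6296]
a=μᵀu=1.016988  b=𝟙ᵀu=6.073984  c=𝟙ᵀv=39.995756  D=ac−b²=3.781904
λ₁=(c·0.174−b)/D = (39.995756·0.174−6.073984)/3.781904 = 0.234082
λ₂=(a−b·0.174)/D = (1.016988−6.073984·0.174)/3.781904 = -0.010546
w* = 0.234082·u + -0.010546·v:
  w_0 = 0.234082·-0.2325 + -0.010546·4.8161 = -0.1052  (Xerox)
  w_1 = 0.234082·1.9485 + -0.010546·6.8446 = 0.3839  (Starbucks)
  w_2 = 0.234082·1.5265 + -0.010546·9.1738 = 0.2606  (Tesla)
  w_3 = 0.234082·1.3868 + -0.010546·8.5317 = 0.2346  (Ford)
  w_4 = 0.234082·1.4447 + -0.010546·10.6296 = 0.2261  (Chevron)
Σw_i=1.0000  μᵀw=0.1740
σ²=wᵀΣw=λ₁·μ_p+λ₂ = 0.234082·0.174 + -0.010546 = 0.030184 ≈ 0.0302

0.2261


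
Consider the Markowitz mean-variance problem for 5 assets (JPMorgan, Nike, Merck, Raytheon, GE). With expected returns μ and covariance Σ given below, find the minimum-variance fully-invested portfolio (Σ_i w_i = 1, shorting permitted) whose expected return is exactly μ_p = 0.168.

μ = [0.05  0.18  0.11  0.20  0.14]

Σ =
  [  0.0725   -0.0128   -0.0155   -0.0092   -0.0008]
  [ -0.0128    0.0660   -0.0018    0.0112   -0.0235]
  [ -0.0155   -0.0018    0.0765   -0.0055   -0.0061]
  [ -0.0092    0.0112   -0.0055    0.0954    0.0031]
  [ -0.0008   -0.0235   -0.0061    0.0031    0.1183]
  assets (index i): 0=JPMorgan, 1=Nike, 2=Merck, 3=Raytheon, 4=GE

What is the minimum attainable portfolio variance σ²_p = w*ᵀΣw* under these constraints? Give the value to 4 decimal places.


0.0215

x=Σ⁻¹μ = [2.0646  3.5601  2.2367  1.9425  1.9690]
y=Σ⁻¹𝟙 = [23.8090  23.5051  20.3412  10.7349  14.0509]
a=μᵀx=1.654261  b=𝟙ᵀx=11.772992  c=𝟙ᵀy=92.441044  D=ac−b²=14.318318
λ₁=(c·0.168−b)/D = (92.441044·0.168−11.772992)/14.318318 = 0.262398
λ₂=(a−b·0.168)/D = (1.654261−11.772992·0.168)/14.318318 = -0.022601
w* = 0.262398·x + -0.022601·y:
  w_0 = 0.262398·2.0646 + -0.022601·23.8090 = 0.0037  (JPMorgan)
  w_1 = 0.262398·3.5601 + -0.022601·23.5051 = 0.4029  (Nike)
  w_2 = 0.262398·2.2367 + -0.022601·20.3412 = 0.1272  (Merck)
  w_3 = 0.262398·1.9425 + -0.022601·10.7349 = 0.2671  (Raytheon)
  w_4 = 0.262398·1.9690 + -0.022601·14.0509 = 0.1991  (GE)
Σw_i=1.0000  μᵀw=0.1680
σ²=wᵀΣw=λ₁·μ_p+λ₂ = 0.262398·0.168 + -0.022601 = 0.021482 ≈ 0.0215


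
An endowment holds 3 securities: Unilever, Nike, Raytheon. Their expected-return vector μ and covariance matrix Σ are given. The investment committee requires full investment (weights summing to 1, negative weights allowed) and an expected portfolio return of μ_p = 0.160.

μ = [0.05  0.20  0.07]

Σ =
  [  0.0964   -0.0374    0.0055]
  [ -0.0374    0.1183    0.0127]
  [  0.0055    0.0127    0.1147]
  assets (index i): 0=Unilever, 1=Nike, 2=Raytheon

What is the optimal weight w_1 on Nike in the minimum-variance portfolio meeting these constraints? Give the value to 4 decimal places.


x=Σ⁻¹μ = [1.3029  2.0683  0.3188]
y=Σ⁻¹𝟙 = [14.8155  12.4249  6.6322]
a=μᵀx=0.501123  b=𝟙ᵀx=3.690021  c=𝟙ᵀy=33.872697  D=ac−b²=3.358118
λ₁=(c·0.160−b)/D = (33.872697·0.160−3.690021)/3.358118 = 0.515053
λ₂=(a−b·0.160)/D = (0.501123−3.690021·0.160)/3.358118 = -0.026587
w* = 0.515053·x + -0.026587·y:
  w_0 = 0.515053·1.3029 + -0.026587·14.8155 = 0.2772  (Unilever)
  w_1 = 0.515053·2.0683 + -0.026587·12.4249 = 0.7350  (Nike)
  w_2 = 0.515053·0.3188 + -0.026587·6.6322 = -0.0121  (Raytheon)
Σw_i=1.0000  μᵀw=0.1600
σ²=wᵀΣw=λ₁·μ_p+λ₂ = 0.515053·0.160 + -0.026587 = 0.055822 ≈ 0.0558

0.7350


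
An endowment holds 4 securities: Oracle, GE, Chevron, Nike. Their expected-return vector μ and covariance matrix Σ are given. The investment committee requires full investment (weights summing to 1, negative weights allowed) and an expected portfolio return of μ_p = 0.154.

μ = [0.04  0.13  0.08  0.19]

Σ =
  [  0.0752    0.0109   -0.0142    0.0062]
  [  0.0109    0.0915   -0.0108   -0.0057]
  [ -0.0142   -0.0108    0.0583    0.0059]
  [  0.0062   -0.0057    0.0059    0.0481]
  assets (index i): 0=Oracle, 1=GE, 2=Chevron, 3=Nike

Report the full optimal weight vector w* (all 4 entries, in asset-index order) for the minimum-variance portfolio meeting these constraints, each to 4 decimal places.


0.0124  0.2502  0.1738  0.5635

u=Σ⁻¹μ = [0.1983  1.8043  1.3527  3.9724]
v=Σ⁻¹𝟙 = [13.9411  12.8779  21.1195  17.9286]
a=μᵀu=1.105468  b=𝟙ᵀu=7.327754  c=𝟙ᵀv=65.867027  D=ac−b²=19.117904
λ₁=(c·0.154−b)/D = (65.867027·0.154−7.327754)/19.117904 = 0.147284
λ₂=(a−b·0.154)/D = (1.105468−7.327754·0.154)/19.117904 = -0.001203
w* = 0.147284·u + -0.001203·v:
  w_0 = 0.147284·0.1983 + -0.001203·13.9411 = 0.0124  (Oracle)
  w_1 = 0.147284·1.8043 + -0.001203·12.8779 = 0.2502  (GE)
  w_2 = 0.147284·1.3527 + -0.001203·21.1195 = 0.1738  (Chevron)
  w_3 = 0.147284·3.9724 + -0.001203·17.9286 = 0.5635  (Nike)
Σw_i=1.0000  μᵀw=0.1540
σ²=wᵀΣw=λ₁·μ_p+λ₂ = 0.147284·0.154 + -0.001203 = 0.021478 ≈ 0.0215


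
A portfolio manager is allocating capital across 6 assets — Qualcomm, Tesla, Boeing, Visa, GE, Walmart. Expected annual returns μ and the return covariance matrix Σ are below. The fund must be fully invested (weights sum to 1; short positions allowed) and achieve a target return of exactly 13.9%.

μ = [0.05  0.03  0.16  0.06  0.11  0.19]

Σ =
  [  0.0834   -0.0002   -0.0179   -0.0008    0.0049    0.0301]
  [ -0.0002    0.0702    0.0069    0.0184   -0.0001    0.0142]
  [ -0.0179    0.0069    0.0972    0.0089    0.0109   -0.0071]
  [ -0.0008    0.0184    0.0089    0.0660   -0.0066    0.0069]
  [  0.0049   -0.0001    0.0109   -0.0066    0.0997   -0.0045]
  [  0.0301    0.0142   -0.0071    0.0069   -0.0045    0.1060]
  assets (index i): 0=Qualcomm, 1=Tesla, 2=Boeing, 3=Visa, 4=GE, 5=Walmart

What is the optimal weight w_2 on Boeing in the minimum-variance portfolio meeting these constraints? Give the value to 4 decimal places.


0.2932

u=Σ⁻¹μ = [0.2235  -0.2917  1.6668  0.6758  1.0394  1.8798]
v=Σ⁻¹𝟙 = [11.8832  9.1761  10.0714  11.7789  9.3657  5.1358]
a=μᵀu=0.781168  b=𝟙ᵀu=5.193630  c=𝟙ᵀv=57.411082  D=ac−b²=17.873927
λ₁=(c·0.139−b)/D = (57.411082·0.139−5.193630)/17.873927 = 0.155898
λ₂=(a−b·0.139)/D = (0.781168−5.193630·0.139)/17.873927 = 0.003315
w* = 0.155898·u + 0.003315·v:
  w_0 = 0.155898·0.2235 + 0.003315·11.8832 = 0.0742  (Qualcomm)
  w_1 = 0.155898·-0.2917 + 0.003315·9.1761 = -0.0151  (Tesla)
  w_2 = 0.155898·1.6668 + 0.003315·10.0714 = 0.2932  (Boeing)
  w_3 = 0.155898·0.6758 + 0.003315·11.7789 = 0.1444  (Visa)
  w_4 = 0.155898·1.0394 + 0.003315·9.3657 = 0.1931  (GE)
  w_5 = 0.155898·1.8798 + 0.003315·5.1358 = 0.3101  (Walmart)
Σw_i=1.0000  μᵀw=0.1390
σ²=wᵀΣw=λ₁·μ_p+λ₂ = 0.155898·0.139 + 0.003315 = 0.024985 ≈ 0.0250


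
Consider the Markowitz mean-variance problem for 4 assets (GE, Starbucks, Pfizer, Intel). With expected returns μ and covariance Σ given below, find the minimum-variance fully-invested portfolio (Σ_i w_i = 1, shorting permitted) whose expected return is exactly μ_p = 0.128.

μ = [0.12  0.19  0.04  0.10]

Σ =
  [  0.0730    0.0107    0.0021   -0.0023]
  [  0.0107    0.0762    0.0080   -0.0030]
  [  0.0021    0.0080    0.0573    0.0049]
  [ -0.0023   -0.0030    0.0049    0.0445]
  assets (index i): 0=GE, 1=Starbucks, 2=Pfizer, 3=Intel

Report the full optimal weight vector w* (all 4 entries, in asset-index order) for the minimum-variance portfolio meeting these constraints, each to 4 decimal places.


0.2144  0.3179  0.0816  0.3862

g=Σ⁻¹μ = [1.3686  2.3875  0.1036  2.4675]
h=Σ⁻¹𝟙 = [12.4244  10.8337  13.5729  22.3499]
a=μᵀg=0.868758  b=𝟙ᵀg=6.327229  c=𝟙ᵀh=59.180825  D=ac−b²=11.380005
λ₁=(c·0.128−b)/D = (59.180825·0.128−6.327229)/11.380005 = 0.109659
λ₂=(a−b·0.128)/D = (0.868758−6.327229·0.128)/11.380005 = 0.005173
w* = 0.109659·g + 0.005173·h:
  w_0 = 0.109659·1.3686 + 0.005173·12.4244 = 0.2144  (GE)
  w_1 = 0.109659·2.3875 + 0.005173·10.8337 = 0.3179  (Starbucks)
  w_2 = 0.109659·0.1036 + 0.005173·13.5729 = 0.0816  (Pfizer)
  w_3 = 0.109659·2.4675 + 0.005173·22.3499 = 0.3862  (Intel)
Σw_i=1.0000  μᵀw=0.1280
σ²=wᵀΣw=λ₁·μ_p+λ₂ = 0.109659·0.128 + 0.005173 = 0.019210 ≈ 0.0192


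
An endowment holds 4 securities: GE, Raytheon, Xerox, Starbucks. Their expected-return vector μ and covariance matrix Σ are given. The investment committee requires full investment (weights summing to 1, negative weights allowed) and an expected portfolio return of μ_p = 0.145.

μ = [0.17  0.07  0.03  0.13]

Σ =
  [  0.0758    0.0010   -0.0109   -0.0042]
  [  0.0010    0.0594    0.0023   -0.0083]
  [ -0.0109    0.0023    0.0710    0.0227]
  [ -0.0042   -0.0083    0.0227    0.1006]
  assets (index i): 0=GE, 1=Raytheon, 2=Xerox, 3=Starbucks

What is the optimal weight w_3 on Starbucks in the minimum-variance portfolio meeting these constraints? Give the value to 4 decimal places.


p=Σ⁻¹μ = [2.3451  1.3289  0.2802  1.4366]
q=Σ⁻¹𝟙 = [15.3325  17.3440  12.9721  9.0843]
a=μᵀp=0.686847  b=𝟙ᵀp=5.390736  c=𝟙ᵀq=54.732944  D=ac−b²=8.533129
λ₁=(c·0.145−b)/D = (54.732944·0.145−5.390736)/8.533129 = 0.298313
λ₂=(a−b·0.145)/D = (0.686847−5.390736·0.145)/8.533129 = -0.011111
w* = 0.298313·p + -0.011111·q:
  w_0 = 0.298313·2.3451 + -0.011111·15.3325 = 0.5292  (GE)
  w_1 = 0.298313·1.3289 + -0.011111·17.3440 = 0.2037  (Raytheon)
  w_2 = 0.298313·0.2802 + -0.011111·12.9721 = -0.0605  (Xerox)
  w_3 = 0.298313·1.4366 + -0.011111·9.0843 = 0.3276  (Starbucks)
Σw_i=1.0000  μᵀw=0.1450
σ²=wᵀΣw=λ₁·μ_p+λ₂ = 0.298313·0.145 + -0.011111 = 0.032145 ≈ 0.0321

0.3276


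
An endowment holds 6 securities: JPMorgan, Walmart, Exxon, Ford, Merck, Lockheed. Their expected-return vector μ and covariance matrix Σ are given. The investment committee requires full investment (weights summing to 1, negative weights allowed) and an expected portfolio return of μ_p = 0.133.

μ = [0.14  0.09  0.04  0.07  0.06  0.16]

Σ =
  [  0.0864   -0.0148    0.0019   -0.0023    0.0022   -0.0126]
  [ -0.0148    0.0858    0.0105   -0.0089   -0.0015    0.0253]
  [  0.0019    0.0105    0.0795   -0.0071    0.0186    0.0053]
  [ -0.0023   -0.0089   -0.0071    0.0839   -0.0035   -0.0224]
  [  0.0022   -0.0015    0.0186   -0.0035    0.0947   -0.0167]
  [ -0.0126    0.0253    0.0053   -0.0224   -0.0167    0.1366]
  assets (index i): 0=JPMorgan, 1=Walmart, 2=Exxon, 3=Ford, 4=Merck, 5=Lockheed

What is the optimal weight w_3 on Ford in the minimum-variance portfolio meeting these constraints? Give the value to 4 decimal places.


g=Σ⁻¹μ = [2.0421  1.1107  0.1281  1.4561  0.8964  1.4974]
h=Σ⁻¹𝟙 = [15.1569  12.1441  8.8885  17.6089  11.1342  10.3734]
a=μᵀg=0.786278  b=𝟙ᵀg=7.130889  c=𝟙ᵀh=75.305993  D=ac−b²=8.361872
λ₁=(c·0.133−b)/D = (75.305993·0.133−7.130889)/8.361872 = 0.344995
λ₂=(a−b·0.133)/D = (0.786278−7.130889·0.133)/8.361872 = -0.019389
w* = 0.344995·g + -0.019389·h:
  w_0 = 0.344995·2.0421 + -0.019389·15.1569 = 0.4106  (JPMorgan)
  w_1 = 0.344995·1.1107 + -0.019389·12.1441 = 0.1477  (Walmart)
  w_2 = 0.344995·0.1281 + -0.019389·8.8885 = -0.1281  (Exxon)
  w_3 = 0.344995·1.4561 + -0.019389·17.6089 = 0.1609  (Ford)
  w_4 = 0.344995·0.8964 + -0.019389·11.1342 = 0.0934  (Merck)
  w_5 = 0.344995·1.4974 + -0.019389·10.3734 = 0.3154  (Lockheed)
Σw_i=1.0000  μᵀw=0.1330
σ²=wᵀΣw=λ₁·μ_p+λ₂ = 0.344995·0.133 + -0.019389 = 0.026495 ≈ 0.0265

0.1609


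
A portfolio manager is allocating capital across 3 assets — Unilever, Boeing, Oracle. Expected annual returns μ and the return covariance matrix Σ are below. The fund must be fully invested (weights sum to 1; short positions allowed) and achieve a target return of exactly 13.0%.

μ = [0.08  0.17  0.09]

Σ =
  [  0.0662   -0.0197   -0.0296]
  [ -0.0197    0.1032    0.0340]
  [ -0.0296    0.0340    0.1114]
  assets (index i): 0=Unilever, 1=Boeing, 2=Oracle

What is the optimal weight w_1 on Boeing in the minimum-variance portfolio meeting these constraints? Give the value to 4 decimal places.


u=Σ⁻¹μ = [2.1063  1.7775  0.8251]
v=Σ⁻¹𝟙 = [23.5608  10.1924  12.1262]
a=μᵀu=0.544945  b=𝟙ᵀu=4.708934  c=𝟙ᵀv=45.879426  D=ac−b²=2.827688
λ₁=(c·0.130−b)/D = (45.879426·0.130−4.708934)/2.827688 = 0.443964
λ₂=(a−b·0.130)/D = (0.544945−4.708934·0.130)/2.827688 = -0.023771
w* = 0.443964·u + -0.023771·v:
  w_0 = 0.443964·2.1063 + -0.023771·23.5608 = 0.3751  (Unilever)
  w_1 = 0.443964·1.7775 + -0.023771·10.1924 = 0.5469  (Boeing)
  w_2 = 0.443964·0.8251 + -0.023771·12.1262 = 0.0780  (Oracle)
Σw_i=1.0000  μᵀw=0.1300
σ²=wᵀΣw=λ₁·μ_p+λ₂ = 0.443964·0.130 + -0.023771 = 0.033944 ≈ 0.0339

0.5469


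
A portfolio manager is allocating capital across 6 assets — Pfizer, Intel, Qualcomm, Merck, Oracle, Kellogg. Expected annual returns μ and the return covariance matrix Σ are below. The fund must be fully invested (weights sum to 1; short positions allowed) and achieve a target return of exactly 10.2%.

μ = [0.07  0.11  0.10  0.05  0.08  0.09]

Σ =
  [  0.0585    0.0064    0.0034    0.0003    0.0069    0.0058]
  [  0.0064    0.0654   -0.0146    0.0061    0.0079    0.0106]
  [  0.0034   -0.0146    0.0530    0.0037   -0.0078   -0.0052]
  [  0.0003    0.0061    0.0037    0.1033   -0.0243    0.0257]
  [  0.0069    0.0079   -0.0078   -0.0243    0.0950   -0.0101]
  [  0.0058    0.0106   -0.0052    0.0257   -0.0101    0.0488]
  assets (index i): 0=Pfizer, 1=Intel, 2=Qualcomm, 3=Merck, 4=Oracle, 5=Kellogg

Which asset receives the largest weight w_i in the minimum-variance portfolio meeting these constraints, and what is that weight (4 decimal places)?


p=Σ⁻¹μ = [0.5307  1.7879  2.6840  0.0735  1.0925  1.8662]
q=Σ⁻¹𝟙 = [10.4666  14.6906  25.6692  6.6928  14.3019  18.2274]
a=μᵀp=0.761254  b=𝟙ᵀp=8.034803  c=𝟙ᵀq=90.048443  D=ac−b²=3.991626
λ₁=(c·0.102−b)/D = (90.048443·0.102−8.034803)/3.991626 = 0.288138
λ₂=(a−b·0.102)/D = (0.761254−8.034803·0.102)/3.991626 = -0.014605
w* = 0.288138·p + -0.014605·q:
  w_0 = 0.288138·0.5307 + -0.014605·10.4666 = 0.0001  (Pfizer)
  w_1 = 0.288138·1.7879 + -0.014605·14.6906 = 0.3006  (Intel)
  w_2 = 0.288138·2.6840 + -0.014605·25.6692 = 0.3985  (Qualcomm)
  w_3 = 0.288138·0.0735 + -0.014605·6.6928 = -0.0766  (Merck)
  w_4 = 0.288138·1.0925 + -0.014605·14.3019 = 0.1059  (Oracle)
  w_5 = 0.288138·1.8662 + -0.014605·18.2274 = 0.2715  (Kellogg)
Σw_i=1.0000  μᵀw=0.1020
σ²=wᵀΣw=λ₁·μ_p+λ₂ = 0.288138·0.102 + -0.014605 = 0.014785 ≈ 0.0148

Qualcomm (0.3985)


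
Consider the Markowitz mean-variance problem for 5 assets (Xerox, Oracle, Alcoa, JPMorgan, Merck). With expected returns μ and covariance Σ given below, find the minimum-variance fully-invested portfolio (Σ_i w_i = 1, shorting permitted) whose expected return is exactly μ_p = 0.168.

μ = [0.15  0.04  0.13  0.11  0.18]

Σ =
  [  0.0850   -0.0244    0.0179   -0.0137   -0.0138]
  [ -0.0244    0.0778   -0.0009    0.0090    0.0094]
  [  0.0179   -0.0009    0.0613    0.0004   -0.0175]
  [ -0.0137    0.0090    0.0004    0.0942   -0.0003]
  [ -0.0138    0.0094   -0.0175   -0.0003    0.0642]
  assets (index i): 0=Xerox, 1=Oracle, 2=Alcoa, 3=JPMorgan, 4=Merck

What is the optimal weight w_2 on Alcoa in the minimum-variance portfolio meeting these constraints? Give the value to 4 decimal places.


p=Σ⁻¹μ = [2.2660  0.6157  2.5747  1.4400  3.9092]
q=Σ⁻¹𝟙 = [17.7391  14.5852  17.5799  11.7979  22.1010]
a=μᵀp=1.561297  b=𝟙ᵀp=10.805602  c=𝟙ᵀq=83.802998  D=ac−b²=14.080367
λ₁=(c·0.168−b)/D = (83.802998·0.168−10.805602)/14.080367 = 0.232473
λ₂=(a−b·0.168)/D = (1.561297−10.805602·0.168)/14.080367 = -0.018042
w* = 0.232473·p + -0.018042·q:
  w_0 = 0.232473·2.2660 + -0.018042·17.7391 = 0.2067  (Xerox)
  w_1 = 0.232473·0.6157 + -0.018042·14.5852 = -0.1200  (Oracle)
  w_2 = 0.232473·2.5747 + -0.018042·17.5799 = 0.2814  (Alcoa)
  w_3 = 0.232473·1.4400 + -0.018042·11.7979 = 0.1219  (JPMorgan)
  w_4 = 0.232473·3.9092 + -0.018042·22.1010 = 0.5100  (Merck)
Σw_i=1.0000  μᵀw=0.1680
σ²=wᵀΣw=λ₁·μ_p+λ₂ = 0.232473·0.168 + -0.018042 = 0.021013 ≈ 0.0210

0.2814


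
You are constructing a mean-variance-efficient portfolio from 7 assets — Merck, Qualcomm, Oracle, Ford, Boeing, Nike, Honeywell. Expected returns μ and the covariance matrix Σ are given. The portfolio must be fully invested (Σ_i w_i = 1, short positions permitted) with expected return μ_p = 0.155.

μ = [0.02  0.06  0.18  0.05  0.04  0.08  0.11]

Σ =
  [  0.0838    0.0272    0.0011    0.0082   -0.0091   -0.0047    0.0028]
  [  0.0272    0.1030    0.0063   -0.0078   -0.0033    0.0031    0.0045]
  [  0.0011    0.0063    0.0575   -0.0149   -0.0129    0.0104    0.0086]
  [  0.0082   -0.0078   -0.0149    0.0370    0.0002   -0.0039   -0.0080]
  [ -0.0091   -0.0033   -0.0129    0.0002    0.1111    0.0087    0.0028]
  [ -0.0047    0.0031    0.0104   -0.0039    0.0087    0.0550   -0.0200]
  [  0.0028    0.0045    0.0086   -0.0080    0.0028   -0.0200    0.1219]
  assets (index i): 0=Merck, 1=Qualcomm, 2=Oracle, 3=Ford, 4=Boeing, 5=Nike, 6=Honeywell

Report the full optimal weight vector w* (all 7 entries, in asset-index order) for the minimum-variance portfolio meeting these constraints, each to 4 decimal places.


-0.1851  0.0298  0.7066  0.2956  0.0137  0.0310  0.1084

u=Σ⁻¹μ = [-0.2339  0.6126  3.7204  3.3758  0.6648  1.2040  1.0265]
v=Σ⁻¹𝟙 = [6.4824  8.9308  24.3177  41.7403  10.7546  19.1252  11.6394]
a=μᵀu=1.106371  b=𝟙ᵀu=10.370236  c=𝟙ᵀv=122.990458  D=ac−b²=28.531315
λ₁=(c·0.155−b)/D = (122.990458·0.155−10.370236)/28.531315 = 0.304693
λ₂=(a−b·0.155)/D = (1.106371−10.370236·0.155)/28.531315 = -0.017560
w* = 0.304693·u + -0.017560·v:
  w_0 = 0.304693·-0.2339 + -0.017560·6.4824 = -0.1851  (Merck)
  w_1 = 0.304693·0.6126 + -0.017560·8.9308 = 0.0298  (Qualcomm)
  w_2 = 0.304693·3.7204 + -0.017560·24.3177 = 0.7066  (Oracle)
  w_3 = 0.304693·3.3758 + -0.017560·41.7403 = 0.2956  (Ford)
  w_4 = 0.304693·0.6648 + -0.017560·10.7546 = 0.0137  (Boeing)
  w_5 = 0.304693·1.2040 + -0.017560·19.1252 = 0.0310  (Nike)
  w_6 = 0.304693·1.0265 + -0.017560·11.6394 = 0.1084  (Honeywell)
Σw_i=1.0000  μᵀw=0.1550
σ²=wᵀΣw=λ₁·μ_p+λ₂ = 0.304693·0.155 + -0.017560 = 0.029667 ≈ 0.0297


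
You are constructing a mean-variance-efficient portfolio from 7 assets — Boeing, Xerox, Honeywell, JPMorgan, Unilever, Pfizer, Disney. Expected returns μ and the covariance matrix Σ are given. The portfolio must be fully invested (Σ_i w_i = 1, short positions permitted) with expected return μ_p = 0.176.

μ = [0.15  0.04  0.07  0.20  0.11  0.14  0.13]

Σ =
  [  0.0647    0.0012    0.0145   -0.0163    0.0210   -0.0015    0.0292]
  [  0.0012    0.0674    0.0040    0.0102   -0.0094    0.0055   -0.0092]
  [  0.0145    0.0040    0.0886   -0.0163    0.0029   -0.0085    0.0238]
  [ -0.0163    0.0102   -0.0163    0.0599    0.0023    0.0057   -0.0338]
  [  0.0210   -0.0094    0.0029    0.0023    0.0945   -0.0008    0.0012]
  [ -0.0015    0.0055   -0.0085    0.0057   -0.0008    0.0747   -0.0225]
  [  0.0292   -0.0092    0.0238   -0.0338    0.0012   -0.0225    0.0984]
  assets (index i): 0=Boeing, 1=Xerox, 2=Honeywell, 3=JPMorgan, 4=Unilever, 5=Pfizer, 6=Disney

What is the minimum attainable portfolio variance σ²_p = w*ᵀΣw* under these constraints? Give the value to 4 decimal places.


0.0145

u=Σ⁻¹μ = [2.0761  -0.0688  0.9068  5.5744  0.5159  2.4953  2.9584]
v=Σ⁻¹𝟙 = [8.6949  12.1309  10.7103  29.2431  8.7112  17.8146  20.1382]
a=μᵀu=2.277693  b=𝟙ᵀu=14.458058  c=𝟙ᵀv=107.443220  D=ac−b²=35.687287
λ₁=(c·0.176−b)/D = (107.443220·0.176−14.458058)/35.687287 = 0.124749
λ₂=(a−b·0.176)/D = (2.277693−14.458058·0.176)/35.687287 = -0.007480
w* = 0.124749·u + -0.007480·v:
  w_0 = 0.124749·2.0761 + -0.007480·8.6949 = 0.1940  (Boeing)
  w_1 = 0.124749·-0.0688 + -0.007480·12.1309 = -0.0993  (Xerox)
  w_2 = 0.124749·0.9068 + -0.007480·10.7103 = 0.0330  (Honeywell)
  w_3 = 0.124749·5.5744 + -0.007480·29.2431 = 0.4767  (JPMorgan)
  w_4 = 0.124749·0.5159 + -0.007480·8.7112 = -0.0008  (Unilever)
  w_5 = 0.124749·2.4953 + -0.007480·17.8146 = 0.1780  (Pfizer)
  w_6 = 0.124749·2.9584 + -0.007480·20.1382 = 0.2184  (Disney)
Σw_i=1.0000  μᵀw=0.1760
σ²=wᵀΣw=λ₁·μ_p+λ₂ = 0.124749·0.176 + -0.007480 = 0.014476 ≈ 0.0145


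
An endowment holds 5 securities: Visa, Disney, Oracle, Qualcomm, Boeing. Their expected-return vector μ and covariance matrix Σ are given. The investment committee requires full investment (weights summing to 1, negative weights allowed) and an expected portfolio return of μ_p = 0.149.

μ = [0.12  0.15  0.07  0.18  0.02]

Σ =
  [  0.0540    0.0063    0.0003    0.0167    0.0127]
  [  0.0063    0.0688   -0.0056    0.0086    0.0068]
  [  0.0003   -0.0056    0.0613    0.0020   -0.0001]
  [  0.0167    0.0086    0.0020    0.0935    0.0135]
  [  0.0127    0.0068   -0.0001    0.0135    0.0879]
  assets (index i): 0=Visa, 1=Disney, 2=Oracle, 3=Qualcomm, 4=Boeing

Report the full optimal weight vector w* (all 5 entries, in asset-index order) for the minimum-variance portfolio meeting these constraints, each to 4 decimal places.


0.2792  0.3561  0.1917  0.2825  -0.1095

p=Σ⁻¹μ = [1.6156  1.9882  1.2667  1.4823  -0.3859]
q=Σ⁻¹𝟙 = [13.3528  13.2673  17.2887  5.6262  7.5765]
a=μᵀp=0.839872  b=𝟙ᵀp=5.966878  c=𝟙ᵀq=57.111466  D=ac−b²=12.362670
λ₁=(c·0.149−b)/D = (57.111466·0.149−5.966878)/12.362670 = 0.205678
λ₂=(a−b·0.149)/D = (0.839872−5.966878·0.149)/12.362670 = -0.003979
w* = 0.205678·p + -0.003979·q:
  w_0 = 0.205678·1.6156 + -0.003979·13.3528 = 0.2792  (Visa)
  w_1 = 0.205678·1.9882 + -0.003979·13.2673 = 0.3561  (Disney)
  w_2 = 0.205678·1.2667 + -0.003979·17.2887 = 0.1917  (Oracle)
  w_3 = 0.205678·1.4823 + -0.003979·5.6262 = 0.2825  (Qualcomm)
  w_4 = 0.205678·-0.3859 + -0.003979·7.5765 = -0.1095  (Boeing)
Σw_i=1.0000  μᵀw=0.1490
σ²=wᵀΣw=λ₁·μ_p+λ₂ = 0.205678·0.149 + -0.003979 = 0.026667 ≈ 0.0267


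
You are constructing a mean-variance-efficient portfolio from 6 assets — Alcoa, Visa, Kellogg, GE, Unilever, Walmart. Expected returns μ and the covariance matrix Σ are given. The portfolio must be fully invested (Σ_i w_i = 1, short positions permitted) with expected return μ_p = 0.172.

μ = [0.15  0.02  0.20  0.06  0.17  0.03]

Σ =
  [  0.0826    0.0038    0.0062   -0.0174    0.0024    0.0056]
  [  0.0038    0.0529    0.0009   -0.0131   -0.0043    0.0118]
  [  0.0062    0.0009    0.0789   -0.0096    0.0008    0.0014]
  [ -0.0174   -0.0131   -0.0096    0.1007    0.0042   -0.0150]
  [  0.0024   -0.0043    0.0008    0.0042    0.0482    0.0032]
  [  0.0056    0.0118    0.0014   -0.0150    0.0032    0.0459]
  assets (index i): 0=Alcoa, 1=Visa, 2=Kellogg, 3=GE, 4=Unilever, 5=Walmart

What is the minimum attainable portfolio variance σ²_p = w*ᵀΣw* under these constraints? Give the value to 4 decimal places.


g=Σ⁻¹μ = [1.7159  0.6908  2.4898  1.1288  3.3418  0.3266]
h=Σ⁻¹𝟙 = [12.1359  19.4355  13.1437  17.9224  18.8050  19.4544]
a=μᵀg=1.414788  b=𝟙ᵀg=9.693677  c=𝟙ᵀh=100.896998  D=ac−b²=48.780469
λ₁=(c·0.172−b)/D = (100.896998·0.172−9.693677)/48.780469 = 0.157043
λ₂=(a−b·0.172)/D = (1.414788−9.693677·0.172)/48.780469 = -0.005177
w* = 0.157043·g + -0.005177·h:
  w_0 = 0.157043·1.7159 + -0.005177·12.1359 = 0.2066  (Alcoa)
  w_1 = 0.157043·0.6908 + -0.005177·19.4355 = 0.0079  (Visa)
  w_2 = 0.157043·2.4898 + -0.005177·13.1437 = 0.3230  (Kellogg)
  w_3 = 0.157043·1.1288 + -0.005177·17.9224 = 0.0845  (GE)
  w_4 = 0.157043·3.3418 + -0.005177·18.8050 = 0.4275  (Unilever)
  w_5 = 0.157043·0.3266 + -0.005177·19.4544 = -0.0494  (Walmart)
Σw_i=1.0000  μᵀw=0.1720
σ²=wᵀΣw=λ₁·μ_p+λ₂ = 0.157043·0.172 + -0.005177 = 0.021835 ≈ 0.0218

0.0218


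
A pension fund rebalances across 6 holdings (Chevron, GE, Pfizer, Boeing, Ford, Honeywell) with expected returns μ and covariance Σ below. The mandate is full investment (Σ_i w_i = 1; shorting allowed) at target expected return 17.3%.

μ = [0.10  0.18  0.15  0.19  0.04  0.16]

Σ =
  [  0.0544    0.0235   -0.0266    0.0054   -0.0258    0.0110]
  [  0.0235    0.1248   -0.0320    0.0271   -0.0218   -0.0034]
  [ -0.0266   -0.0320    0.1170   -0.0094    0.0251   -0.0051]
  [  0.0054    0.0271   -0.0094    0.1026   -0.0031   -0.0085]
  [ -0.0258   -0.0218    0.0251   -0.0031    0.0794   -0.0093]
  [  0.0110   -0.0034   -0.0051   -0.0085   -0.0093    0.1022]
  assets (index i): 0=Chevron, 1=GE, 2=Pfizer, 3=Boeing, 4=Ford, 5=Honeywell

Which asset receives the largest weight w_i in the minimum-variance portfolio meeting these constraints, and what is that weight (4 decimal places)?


u=Σ⁻¹μ = [2.3399  1.4449  2.1551  1.7253  1.2491  1.7265]
v=Σ⁻¹𝟙 = [28.7939  8.2598  13.9274  8.8273  21.3708  10.3343]
a=μᵀu=1.471339  b=𝟙ᵀu=10.640753  c=𝟙ᵀv=91.513364  D=ac−b²=21.421531
λ₁=(c·0.173−b)/D = (91.513364·0.173−10.640753)/21.421531 = 0.242329
λ₂=(a−b·0.173)/D = (1.471339−10.640753·0.173)/21.421531 = -0.017250
w* = 0.242329·u + -0.017250·v:
  w_0 = 0.242329·2.3399 + -0.017250·28.7939 = 0.0703  (Chevron)
  w_1 = 0.242329·1.4449 + -0.017250·8.2598 = 0.2077  (GE)
  w_2 = 0.242329·2.1551 + -0.017250·13.9274 = 0.2820  (Pfizer)
  w_3 = 0.242329·1.7253 + -0.017250·8.8273 = 0.2658  (Boeing)
  w_4 = 0.242329·1.2491 + -0.017250·21.3708 = -0.0659  (Ford)
  w_5 = 0.242329·1.7265 + -0.017250·10.3343 = 0.2401  (Honeywell)
Σw_i=1.0000  μᵀw=0.1730
σ²=wᵀΣw=λ₁·μ_p+λ₂ = 0.242329·0.173 + -0.017250 = 0.024673 ≈ 0.0247

Pfizer (0.2820)


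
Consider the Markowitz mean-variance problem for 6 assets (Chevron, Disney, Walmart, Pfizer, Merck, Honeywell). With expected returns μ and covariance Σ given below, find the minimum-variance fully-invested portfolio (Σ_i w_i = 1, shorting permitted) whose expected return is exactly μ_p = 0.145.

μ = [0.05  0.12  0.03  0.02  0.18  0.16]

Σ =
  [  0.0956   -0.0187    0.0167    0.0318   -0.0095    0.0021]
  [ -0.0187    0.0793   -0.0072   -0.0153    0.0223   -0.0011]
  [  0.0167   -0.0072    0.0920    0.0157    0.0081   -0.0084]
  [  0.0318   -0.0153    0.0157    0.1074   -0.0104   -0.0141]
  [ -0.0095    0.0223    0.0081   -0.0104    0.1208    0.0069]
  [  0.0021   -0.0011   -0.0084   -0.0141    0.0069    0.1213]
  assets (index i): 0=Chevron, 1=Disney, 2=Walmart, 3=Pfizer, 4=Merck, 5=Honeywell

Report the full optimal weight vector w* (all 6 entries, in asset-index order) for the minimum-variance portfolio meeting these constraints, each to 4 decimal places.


x=Σ⁻¹μ = [0.7122  1.4632  0.2493  0.4388  1.2217  1.3188]
y=Σ⁻¹𝟙 = [9.2227  15.9543  9.2317  9.3187  5.6916  9.6278]
a=μᵀx=0.658354  b=𝟙ᵀx=5.403907  c=𝟙ᵀy=59.046801  D=ac−b²=9.671491
λ₁=(c·0.145−b)/D = (59.046801·0.145−5.403907)/9.671491 = 0.326514
λ₂=(a−b·0.145)/D = (0.658354−5.403907·0.145)/9.671491 = -0.012947
w* = 0.326514·x + -0.012947·y:
  w_0 = 0.326514·0.7122 + -0.012947·9.2227 = 0.1131  (Chevron)
  w_1 = 0.326514·1.4632 + -0.012947·15.9543 = 0.2712  (Disney)
  w_2 = 0.326514·0.2493 + -0.012947·9.2317 = -0.0381  (Walmart)
  w_3 = 0.326514·0.4388 + -0.012947·9.3187 = 0.0226  (Pfizer)
  w_4 = 0.326514·1.2217 + -0.012947·5.6916 = 0.3252  (Merck)
  w_5 = 0.326514·1.3188 + -0.012947·9.6278 = 0.3059  (Honeywell)
Σw_i=1.0000  μᵀw=0.1450
σ²=wᵀΣw=λ₁·μ_p+λ₂ = 0.326514·0.145 + -0.012947 = 0.034398 ≈ 0.0344

0.1131  0.2712  -0.0381  0.0226  0.3252  0.3059


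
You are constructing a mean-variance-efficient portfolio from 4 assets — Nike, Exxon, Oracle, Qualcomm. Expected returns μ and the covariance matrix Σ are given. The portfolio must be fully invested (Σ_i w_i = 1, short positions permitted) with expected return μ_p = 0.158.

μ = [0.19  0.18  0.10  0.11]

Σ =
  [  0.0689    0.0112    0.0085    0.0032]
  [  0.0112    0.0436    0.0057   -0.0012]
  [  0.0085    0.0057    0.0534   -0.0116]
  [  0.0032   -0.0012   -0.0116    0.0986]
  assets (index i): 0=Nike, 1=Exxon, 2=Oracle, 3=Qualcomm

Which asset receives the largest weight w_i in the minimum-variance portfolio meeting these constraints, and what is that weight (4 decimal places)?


g=Σ⁻¹μ = [1.9538  3.4697  1.4665  1.2670]
h=Σ⁻¹𝟙 = [8.6887  18.6865  18.0002  12.2051]
a=μᵀg=1.281791  b=𝟙ᵀg=8.157009  c=𝟙ᵀh=57.580537  D=ac−b²=7.269425
λ₁=(c·0.158−b)/D = (57.580537·0.158−8.157009)/7.269425 = 0.129407
λ₂=(a−b·0.158)/D = (1.281791−8.157009·0.158)/7.269425 = -0.000965
w* = 0.129407·g + -0.000965·h:
  w_0 = 0.129407·1.9538 + -0.000965·8.6887 = 0.2445  (Nike)
  w_1 = 0.129407·3.4697 + -0.000965·18.6865 = 0.4310  (Exxon)
  w_2 = 0.129407·1.4665 + -0.000965·18.0002 = 0.1724  (Oracle)
  w_3 = 0.129407·1.2670 + -0.000965·12.2051 = 0.1522  (Qualcomm)
Σw_i=1.0000  μᵀw=0.1580
σ²=wᵀΣw=λ₁·μ_p+λ₂ = 0.129407·0.158 + -0.000965 = 0.019481 ≈ 0.0195

Exxon (0.4310)


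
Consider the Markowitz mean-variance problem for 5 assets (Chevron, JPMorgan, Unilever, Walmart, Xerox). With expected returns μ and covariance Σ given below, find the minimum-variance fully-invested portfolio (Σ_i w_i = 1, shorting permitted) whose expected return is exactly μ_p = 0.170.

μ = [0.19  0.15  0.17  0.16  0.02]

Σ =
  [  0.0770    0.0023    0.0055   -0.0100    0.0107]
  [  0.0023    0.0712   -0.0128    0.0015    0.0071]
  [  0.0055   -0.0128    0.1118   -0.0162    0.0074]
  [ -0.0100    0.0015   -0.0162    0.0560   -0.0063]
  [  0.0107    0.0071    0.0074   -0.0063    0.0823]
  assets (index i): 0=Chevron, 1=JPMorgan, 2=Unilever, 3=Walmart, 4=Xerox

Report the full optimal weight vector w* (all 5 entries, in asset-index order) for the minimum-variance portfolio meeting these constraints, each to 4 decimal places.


0.2503  0.2131  0.2018  0.3534  -0.0186

p=Σ⁻¹μ = [2.7764  2.3588  2.2356  3.9114  -0.2230]
q=Σ⁻¹𝟙 = [13.4726  14.4144  12.8578  24.7092  9.8909]
a=μᵀp=1.882732  b=𝟙ᵀp=11.059053  c=𝟙ᵀq=75.344801  D=ac−b²=19.551442
λ₁=(c·0.170−b)/D = (75.344801·0.170−11.059053)/19.551442 = 0.089485
λ₂=(a−b·0.170)/D = (1.882732−11.059053·0.170)/19.551442 = 0.000138
w* = 0.089485·p + 0.000138·q:
  w_0 = 0.089485·2.7764 + 0.000138·13.4726 = 0.2503  (Chevron)
  w_1 = 0.089485·2.3588 + 0.000138·14.4144 = 0.2131  (JPMorgan)
  w_2 = 0.089485·2.2356 + 0.000138·12.8578 = 0.2018  (Unilever)
  w_3 = 0.089485·3.9114 + 0.000138·24.7092 = 0.3534  (Walmart)
  w_4 = 0.089485·-0.2230 + 0.000138·9.8909 = -0.0186  (Xerox)
Σw_i=1.0000  μᵀw=0.1700
σ²=wᵀΣw=λ₁·μ_p+λ₂ = 0.089485·0.170 + 0.000138 = 0.015350 ≈ 0.0154
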